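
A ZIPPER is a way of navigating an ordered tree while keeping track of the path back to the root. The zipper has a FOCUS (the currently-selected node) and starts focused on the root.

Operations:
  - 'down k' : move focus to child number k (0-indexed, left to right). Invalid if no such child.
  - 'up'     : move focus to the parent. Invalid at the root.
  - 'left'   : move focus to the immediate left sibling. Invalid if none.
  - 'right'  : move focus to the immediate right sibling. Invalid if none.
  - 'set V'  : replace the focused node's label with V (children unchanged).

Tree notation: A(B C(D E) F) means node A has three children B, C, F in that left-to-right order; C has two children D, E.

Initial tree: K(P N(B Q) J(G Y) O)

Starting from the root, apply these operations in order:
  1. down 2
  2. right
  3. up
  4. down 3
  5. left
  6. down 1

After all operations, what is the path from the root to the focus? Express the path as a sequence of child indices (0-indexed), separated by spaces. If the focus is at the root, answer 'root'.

Answer: 2 1

Derivation:
Step 1 (down 2): focus=J path=2 depth=1 children=['G', 'Y'] left=['P', 'N'] right=['O'] parent=K
Step 2 (right): focus=O path=3 depth=1 children=[] left=['P', 'N', 'J'] right=[] parent=K
Step 3 (up): focus=K path=root depth=0 children=['P', 'N', 'J', 'O'] (at root)
Step 4 (down 3): focus=O path=3 depth=1 children=[] left=['P', 'N', 'J'] right=[] parent=K
Step 5 (left): focus=J path=2 depth=1 children=['G', 'Y'] left=['P', 'N'] right=['O'] parent=K
Step 6 (down 1): focus=Y path=2/1 depth=2 children=[] left=['G'] right=[] parent=J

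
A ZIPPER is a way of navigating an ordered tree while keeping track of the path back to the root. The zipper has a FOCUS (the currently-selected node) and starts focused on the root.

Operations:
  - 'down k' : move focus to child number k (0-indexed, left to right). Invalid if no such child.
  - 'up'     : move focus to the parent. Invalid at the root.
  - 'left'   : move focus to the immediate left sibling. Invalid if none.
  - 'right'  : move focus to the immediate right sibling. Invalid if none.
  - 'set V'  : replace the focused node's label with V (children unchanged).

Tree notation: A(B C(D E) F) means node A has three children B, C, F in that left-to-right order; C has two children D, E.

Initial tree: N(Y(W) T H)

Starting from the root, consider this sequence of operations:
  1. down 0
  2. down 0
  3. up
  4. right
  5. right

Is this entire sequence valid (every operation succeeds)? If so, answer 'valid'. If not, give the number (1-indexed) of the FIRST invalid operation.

Step 1 (down 0): focus=Y path=0 depth=1 children=['W'] left=[] right=['T', 'H'] parent=N
Step 2 (down 0): focus=W path=0/0 depth=2 children=[] left=[] right=[] parent=Y
Step 3 (up): focus=Y path=0 depth=1 children=['W'] left=[] right=['T', 'H'] parent=N
Step 4 (right): focus=T path=1 depth=1 children=[] left=['Y'] right=['H'] parent=N
Step 5 (right): focus=H path=2 depth=1 children=[] left=['Y', 'T'] right=[] parent=N

Answer: valid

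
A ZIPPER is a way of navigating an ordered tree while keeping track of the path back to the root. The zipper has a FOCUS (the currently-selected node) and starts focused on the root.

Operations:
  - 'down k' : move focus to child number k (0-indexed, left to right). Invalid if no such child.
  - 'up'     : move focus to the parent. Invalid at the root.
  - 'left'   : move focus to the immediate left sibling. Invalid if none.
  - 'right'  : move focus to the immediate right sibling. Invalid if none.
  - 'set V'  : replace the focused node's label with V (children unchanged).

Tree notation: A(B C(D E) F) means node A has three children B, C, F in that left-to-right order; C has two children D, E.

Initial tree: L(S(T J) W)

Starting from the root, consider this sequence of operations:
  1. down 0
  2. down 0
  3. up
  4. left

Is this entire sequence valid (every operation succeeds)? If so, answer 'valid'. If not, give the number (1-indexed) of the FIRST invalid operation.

Step 1 (down 0): focus=S path=0 depth=1 children=['T', 'J'] left=[] right=['W'] parent=L
Step 2 (down 0): focus=T path=0/0 depth=2 children=[] left=[] right=['J'] parent=S
Step 3 (up): focus=S path=0 depth=1 children=['T', 'J'] left=[] right=['W'] parent=L
Step 4 (left): INVALID

Answer: 4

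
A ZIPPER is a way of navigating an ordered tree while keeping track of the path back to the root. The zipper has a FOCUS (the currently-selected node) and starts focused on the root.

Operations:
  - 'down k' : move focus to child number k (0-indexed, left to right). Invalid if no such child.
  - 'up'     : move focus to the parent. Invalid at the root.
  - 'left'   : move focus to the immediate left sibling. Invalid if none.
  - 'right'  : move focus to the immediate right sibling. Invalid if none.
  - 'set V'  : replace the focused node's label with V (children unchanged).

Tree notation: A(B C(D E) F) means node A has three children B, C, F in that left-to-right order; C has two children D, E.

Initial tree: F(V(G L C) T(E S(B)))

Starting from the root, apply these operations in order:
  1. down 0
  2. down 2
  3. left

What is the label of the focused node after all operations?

Step 1 (down 0): focus=V path=0 depth=1 children=['G', 'L', 'C'] left=[] right=['T'] parent=F
Step 2 (down 2): focus=C path=0/2 depth=2 children=[] left=['G', 'L'] right=[] parent=V
Step 3 (left): focus=L path=0/1 depth=2 children=[] left=['G'] right=['C'] parent=V

Answer: L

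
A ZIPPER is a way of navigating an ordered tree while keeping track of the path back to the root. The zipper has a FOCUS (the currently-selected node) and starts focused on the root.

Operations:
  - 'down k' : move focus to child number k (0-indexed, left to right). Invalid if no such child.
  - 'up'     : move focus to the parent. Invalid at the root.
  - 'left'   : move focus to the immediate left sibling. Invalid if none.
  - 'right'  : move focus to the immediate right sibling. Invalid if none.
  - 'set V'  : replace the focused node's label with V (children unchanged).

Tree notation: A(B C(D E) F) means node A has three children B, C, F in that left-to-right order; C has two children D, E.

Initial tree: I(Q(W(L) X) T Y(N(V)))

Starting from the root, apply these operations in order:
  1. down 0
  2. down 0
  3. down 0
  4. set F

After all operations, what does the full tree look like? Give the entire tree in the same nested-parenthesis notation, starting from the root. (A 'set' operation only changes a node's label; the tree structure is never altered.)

Step 1 (down 0): focus=Q path=0 depth=1 children=['W', 'X'] left=[] right=['T', 'Y'] parent=I
Step 2 (down 0): focus=W path=0/0 depth=2 children=['L'] left=[] right=['X'] parent=Q
Step 3 (down 0): focus=L path=0/0/0 depth=3 children=[] left=[] right=[] parent=W
Step 4 (set F): focus=F path=0/0/0 depth=3 children=[] left=[] right=[] parent=W

Answer: I(Q(W(F) X) T Y(N(V)))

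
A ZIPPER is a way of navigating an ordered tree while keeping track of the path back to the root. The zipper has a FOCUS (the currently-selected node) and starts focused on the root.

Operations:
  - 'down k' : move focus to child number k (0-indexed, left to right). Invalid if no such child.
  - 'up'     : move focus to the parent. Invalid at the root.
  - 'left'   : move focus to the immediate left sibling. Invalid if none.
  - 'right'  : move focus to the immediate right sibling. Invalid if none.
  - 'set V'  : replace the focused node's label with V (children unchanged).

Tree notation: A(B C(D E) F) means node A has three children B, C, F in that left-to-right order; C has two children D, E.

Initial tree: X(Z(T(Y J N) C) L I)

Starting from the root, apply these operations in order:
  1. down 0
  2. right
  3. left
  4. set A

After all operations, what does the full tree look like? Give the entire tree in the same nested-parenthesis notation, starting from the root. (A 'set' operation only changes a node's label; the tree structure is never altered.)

Answer: X(A(T(Y J N) C) L I)

Derivation:
Step 1 (down 0): focus=Z path=0 depth=1 children=['T', 'C'] left=[] right=['L', 'I'] parent=X
Step 2 (right): focus=L path=1 depth=1 children=[] left=['Z'] right=['I'] parent=X
Step 3 (left): focus=Z path=0 depth=1 children=['T', 'C'] left=[] right=['L', 'I'] parent=X
Step 4 (set A): focus=A path=0 depth=1 children=['T', 'C'] left=[] right=['L', 'I'] parent=X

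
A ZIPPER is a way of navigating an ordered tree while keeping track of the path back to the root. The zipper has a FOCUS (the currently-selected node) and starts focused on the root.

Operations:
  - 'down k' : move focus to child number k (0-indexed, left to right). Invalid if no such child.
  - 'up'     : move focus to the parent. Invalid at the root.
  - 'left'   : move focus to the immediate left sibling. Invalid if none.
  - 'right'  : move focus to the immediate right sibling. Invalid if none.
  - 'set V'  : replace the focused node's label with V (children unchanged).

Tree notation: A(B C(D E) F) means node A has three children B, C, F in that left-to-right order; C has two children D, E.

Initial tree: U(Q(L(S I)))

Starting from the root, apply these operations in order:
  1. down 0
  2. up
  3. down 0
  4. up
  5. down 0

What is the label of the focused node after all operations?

Step 1 (down 0): focus=Q path=0 depth=1 children=['L'] left=[] right=[] parent=U
Step 2 (up): focus=U path=root depth=0 children=['Q'] (at root)
Step 3 (down 0): focus=Q path=0 depth=1 children=['L'] left=[] right=[] parent=U
Step 4 (up): focus=U path=root depth=0 children=['Q'] (at root)
Step 5 (down 0): focus=Q path=0 depth=1 children=['L'] left=[] right=[] parent=U

Answer: Q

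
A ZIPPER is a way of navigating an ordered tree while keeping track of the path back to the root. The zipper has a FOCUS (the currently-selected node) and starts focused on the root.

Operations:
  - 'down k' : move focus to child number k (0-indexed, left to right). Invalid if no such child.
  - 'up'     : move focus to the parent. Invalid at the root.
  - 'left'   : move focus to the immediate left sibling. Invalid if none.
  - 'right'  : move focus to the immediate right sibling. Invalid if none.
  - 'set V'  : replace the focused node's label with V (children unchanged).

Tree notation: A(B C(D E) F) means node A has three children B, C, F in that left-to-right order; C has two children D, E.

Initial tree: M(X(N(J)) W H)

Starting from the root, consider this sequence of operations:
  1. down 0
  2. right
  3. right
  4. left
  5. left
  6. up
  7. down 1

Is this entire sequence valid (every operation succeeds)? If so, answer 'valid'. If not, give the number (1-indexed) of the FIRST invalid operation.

Step 1 (down 0): focus=X path=0 depth=1 children=['N'] left=[] right=['W', 'H'] parent=M
Step 2 (right): focus=W path=1 depth=1 children=[] left=['X'] right=['H'] parent=M
Step 3 (right): focus=H path=2 depth=1 children=[] left=['X', 'W'] right=[] parent=M
Step 4 (left): focus=W path=1 depth=1 children=[] left=['X'] right=['H'] parent=M
Step 5 (left): focus=X path=0 depth=1 children=['N'] left=[] right=['W', 'H'] parent=M
Step 6 (up): focus=M path=root depth=0 children=['X', 'W', 'H'] (at root)
Step 7 (down 1): focus=W path=1 depth=1 children=[] left=['X'] right=['H'] parent=M

Answer: valid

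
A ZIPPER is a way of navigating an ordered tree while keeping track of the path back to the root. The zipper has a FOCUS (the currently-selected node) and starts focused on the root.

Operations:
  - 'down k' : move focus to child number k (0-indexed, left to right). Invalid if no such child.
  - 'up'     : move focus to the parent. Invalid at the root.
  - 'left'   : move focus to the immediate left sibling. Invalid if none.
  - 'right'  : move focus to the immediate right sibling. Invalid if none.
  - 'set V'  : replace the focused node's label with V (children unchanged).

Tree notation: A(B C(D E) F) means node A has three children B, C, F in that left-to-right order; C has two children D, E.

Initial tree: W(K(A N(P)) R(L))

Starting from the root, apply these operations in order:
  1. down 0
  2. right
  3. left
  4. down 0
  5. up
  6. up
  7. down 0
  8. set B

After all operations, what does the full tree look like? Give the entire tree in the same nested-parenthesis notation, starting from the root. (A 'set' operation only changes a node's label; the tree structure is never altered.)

Step 1 (down 0): focus=K path=0 depth=1 children=['A', 'N'] left=[] right=['R'] parent=W
Step 2 (right): focus=R path=1 depth=1 children=['L'] left=['K'] right=[] parent=W
Step 3 (left): focus=K path=0 depth=1 children=['A', 'N'] left=[] right=['R'] parent=W
Step 4 (down 0): focus=A path=0/0 depth=2 children=[] left=[] right=['N'] parent=K
Step 5 (up): focus=K path=0 depth=1 children=['A', 'N'] left=[] right=['R'] parent=W
Step 6 (up): focus=W path=root depth=0 children=['K', 'R'] (at root)
Step 7 (down 0): focus=K path=0 depth=1 children=['A', 'N'] left=[] right=['R'] parent=W
Step 8 (set B): focus=B path=0 depth=1 children=['A', 'N'] left=[] right=['R'] parent=W

Answer: W(B(A N(P)) R(L))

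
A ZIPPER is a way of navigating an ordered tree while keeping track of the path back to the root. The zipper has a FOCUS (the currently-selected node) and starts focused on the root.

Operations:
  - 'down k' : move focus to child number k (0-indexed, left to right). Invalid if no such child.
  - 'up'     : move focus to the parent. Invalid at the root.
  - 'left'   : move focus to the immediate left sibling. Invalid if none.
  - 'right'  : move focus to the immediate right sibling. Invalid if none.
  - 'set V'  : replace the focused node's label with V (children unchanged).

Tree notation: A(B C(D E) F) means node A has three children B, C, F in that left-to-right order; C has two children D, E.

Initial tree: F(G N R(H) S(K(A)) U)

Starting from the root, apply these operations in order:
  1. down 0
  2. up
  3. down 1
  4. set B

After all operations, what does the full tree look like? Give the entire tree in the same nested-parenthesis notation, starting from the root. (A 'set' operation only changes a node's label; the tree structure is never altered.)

Step 1 (down 0): focus=G path=0 depth=1 children=[] left=[] right=['N', 'R', 'S', 'U'] parent=F
Step 2 (up): focus=F path=root depth=0 children=['G', 'N', 'R', 'S', 'U'] (at root)
Step 3 (down 1): focus=N path=1 depth=1 children=[] left=['G'] right=['R', 'S', 'U'] parent=F
Step 4 (set B): focus=B path=1 depth=1 children=[] left=['G'] right=['R', 'S', 'U'] parent=F

Answer: F(G B R(H) S(K(A)) U)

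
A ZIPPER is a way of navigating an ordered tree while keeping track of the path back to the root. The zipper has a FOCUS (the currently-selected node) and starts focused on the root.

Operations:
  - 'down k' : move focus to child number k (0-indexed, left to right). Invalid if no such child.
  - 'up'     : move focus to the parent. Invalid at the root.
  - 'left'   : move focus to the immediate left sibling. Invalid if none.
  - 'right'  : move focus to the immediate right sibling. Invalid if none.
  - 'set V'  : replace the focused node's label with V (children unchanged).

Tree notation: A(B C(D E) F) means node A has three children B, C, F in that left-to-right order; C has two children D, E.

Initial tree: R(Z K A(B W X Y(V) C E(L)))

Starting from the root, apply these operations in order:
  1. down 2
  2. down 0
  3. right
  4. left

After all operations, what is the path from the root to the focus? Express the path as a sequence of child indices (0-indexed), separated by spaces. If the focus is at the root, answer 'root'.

Answer: 2 0

Derivation:
Step 1 (down 2): focus=A path=2 depth=1 children=['B', 'W', 'X', 'Y', 'C', 'E'] left=['Z', 'K'] right=[] parent=R
Step 2 (down 0): focus=B path=2/0 depth=2 children=[] left=[] right=['W', 'X', 'Y', 'C', 'E'] parent=A
Step 3 (right): focus=W path=2/1 depth=2 children=[] left=['B'] right=['X', 'Y', 'C', 'E'] parent=A
Step 4 (left): focus=B path=2/0 depth=2 children=[] left=[] right=['W', 'X', 'Y', 'C', 'E'] parent=A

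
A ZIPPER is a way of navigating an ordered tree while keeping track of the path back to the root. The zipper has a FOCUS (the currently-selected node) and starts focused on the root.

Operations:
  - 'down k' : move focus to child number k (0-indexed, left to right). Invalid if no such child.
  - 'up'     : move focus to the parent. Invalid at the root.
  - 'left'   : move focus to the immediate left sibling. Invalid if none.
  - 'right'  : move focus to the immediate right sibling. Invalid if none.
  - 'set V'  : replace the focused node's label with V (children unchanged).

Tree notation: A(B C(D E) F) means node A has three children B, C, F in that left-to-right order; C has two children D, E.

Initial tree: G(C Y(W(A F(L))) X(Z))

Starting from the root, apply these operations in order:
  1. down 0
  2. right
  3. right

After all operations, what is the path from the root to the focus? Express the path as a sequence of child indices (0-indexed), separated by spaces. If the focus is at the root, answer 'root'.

Step 1 (down 0): focus=C path=0 depth=1 children=[] left=[] right=['Y', 'X'] parent=G
Step 2 (right): focus=Y path=1 depth=1 children=['W'] left=['C'] right=['X'] parent=G
Step 3 (right): focus=X path=2 depth=1 children=['Z'] left=['C', 'Y'] right=[] parent=G

Answer: 2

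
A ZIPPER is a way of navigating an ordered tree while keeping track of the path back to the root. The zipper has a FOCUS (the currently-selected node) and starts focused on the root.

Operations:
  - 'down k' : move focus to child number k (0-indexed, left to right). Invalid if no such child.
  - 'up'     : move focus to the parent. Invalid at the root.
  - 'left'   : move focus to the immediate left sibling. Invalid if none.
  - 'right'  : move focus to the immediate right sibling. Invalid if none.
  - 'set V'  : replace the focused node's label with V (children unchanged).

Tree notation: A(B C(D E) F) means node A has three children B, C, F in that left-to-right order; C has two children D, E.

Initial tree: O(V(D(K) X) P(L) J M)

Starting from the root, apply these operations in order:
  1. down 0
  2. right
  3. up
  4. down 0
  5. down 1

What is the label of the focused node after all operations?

Answer: X

Derivation:
Step 1 (down 0): focus=V path=0 depth=1 children=['D', 'X'] left=[] right=['P', 'J', 'M'] parent=O
Step 2 (right): focus=P path=1 depth=1 children=['L'] left=['V'] right=['J', 'M'] parent=O
Step 3 (up): focus=O path=root depth=0 children=['V', 'P', 'J', 'M'] (at root)
Step 4 (down 0): focus=V path=0 depth=1 children=['D', 'X'] left=[] right=['P', 'J', 'M'] parent=O
Step 5 (down 1): focus=X path=0/1 depth=2 children=[] left=['D'] right=[] parent=V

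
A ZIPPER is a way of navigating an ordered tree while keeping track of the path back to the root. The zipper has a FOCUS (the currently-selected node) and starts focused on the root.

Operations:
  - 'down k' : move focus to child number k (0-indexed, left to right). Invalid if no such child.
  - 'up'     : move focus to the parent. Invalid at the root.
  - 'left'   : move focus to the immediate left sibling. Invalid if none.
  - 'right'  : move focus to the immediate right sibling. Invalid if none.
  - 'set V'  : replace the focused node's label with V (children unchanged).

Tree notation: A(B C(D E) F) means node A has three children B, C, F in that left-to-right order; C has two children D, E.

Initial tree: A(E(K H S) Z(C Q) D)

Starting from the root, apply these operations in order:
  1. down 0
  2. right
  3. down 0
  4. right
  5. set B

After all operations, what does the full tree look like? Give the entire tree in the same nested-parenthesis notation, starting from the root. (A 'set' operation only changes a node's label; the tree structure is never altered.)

Step 1 (down 0): focus=E path=0 depth=1 children=['K', 'H', 'S'] left=[] right=['Z', 'D'] parent=A
Step 2 (right): focus=Z path=1 depth=1 children=['C', 'Q'] left=['E'] right=['D'] parent=A
Step 3 (down 0): focus=C path=1/0 depth=2 children=[] left=[] right=['Q'] parent=Z
Step 4 (right): focus=Q path=1/1 depth=2 children=[] left=['C'] right=[] parent=Z
Step 5 (set B): focus=B path=1/1 depth=2 children=[] left=['C'] right=[] parent=Z

Answer: A(E(K H S) Z(C B) D)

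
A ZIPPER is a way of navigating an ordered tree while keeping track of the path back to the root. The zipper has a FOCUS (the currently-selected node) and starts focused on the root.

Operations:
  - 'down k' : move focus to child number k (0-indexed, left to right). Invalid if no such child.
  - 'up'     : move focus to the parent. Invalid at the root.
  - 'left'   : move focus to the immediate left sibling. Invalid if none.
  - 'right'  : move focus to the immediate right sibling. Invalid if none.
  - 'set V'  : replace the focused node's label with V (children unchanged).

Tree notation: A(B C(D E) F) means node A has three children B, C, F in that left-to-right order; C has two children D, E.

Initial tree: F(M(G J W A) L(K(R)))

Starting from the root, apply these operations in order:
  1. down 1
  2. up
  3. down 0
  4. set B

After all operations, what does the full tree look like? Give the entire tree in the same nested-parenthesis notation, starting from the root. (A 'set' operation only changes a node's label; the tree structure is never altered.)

Step 1 (down 1): focus=L path=1 depth=1 children=['K'] left=['M'] right=[] parent=F
Step 2 (up): focus=F path=root depth=0 children=['M', 'L'] (at root)
Step 3 (down 0): focus=M path=0 depth=1 children=['G', 'J', 'W', 'A'] left=[] right=['L'] parent=F
Step 4 (set B): focus=B path=0 depth=1 children=['G', 'J', 'W', 'A'] left=[] right=['L'] parent=F

Answer: F(B(G J W A) L(K(R)))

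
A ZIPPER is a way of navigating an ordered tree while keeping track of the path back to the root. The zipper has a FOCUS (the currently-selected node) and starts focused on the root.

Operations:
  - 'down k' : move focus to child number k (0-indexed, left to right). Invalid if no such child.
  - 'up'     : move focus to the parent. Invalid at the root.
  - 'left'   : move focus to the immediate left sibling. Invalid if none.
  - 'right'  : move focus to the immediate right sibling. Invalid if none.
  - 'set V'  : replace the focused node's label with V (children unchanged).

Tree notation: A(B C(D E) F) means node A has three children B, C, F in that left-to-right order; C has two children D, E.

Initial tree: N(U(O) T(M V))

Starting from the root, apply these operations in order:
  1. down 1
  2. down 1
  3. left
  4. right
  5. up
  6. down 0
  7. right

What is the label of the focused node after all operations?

Step 1 (down 1): focus=T path=1 depth=1 children=['M', 'V'] left=['U'] right=[] parent=N
Step 2 (down 1): focus=V path=1/1 depth=2 children=[] left=['M'] right=[] parent=T
Step 3 (left): focus=M path=1/0 depth=2 children=[] left=[] right=['V'] parent=T
Step 4 (right): focus=V path=1/1 depth=2 children=[] left=['M'] right=[] parent=T
Step 5 (up): focus=T path=1 depth=1 children=['M', 'V'] left=['U'] right=[] parent=N
Step 6 (down 0): focus=M path=1/0 depth=2 children=[] left=[] right=['V'] parent=T
Step 7 (right): focus=V path=1/1 depth=2 children=[] left=['M'] right=[] parent=T

Answer: V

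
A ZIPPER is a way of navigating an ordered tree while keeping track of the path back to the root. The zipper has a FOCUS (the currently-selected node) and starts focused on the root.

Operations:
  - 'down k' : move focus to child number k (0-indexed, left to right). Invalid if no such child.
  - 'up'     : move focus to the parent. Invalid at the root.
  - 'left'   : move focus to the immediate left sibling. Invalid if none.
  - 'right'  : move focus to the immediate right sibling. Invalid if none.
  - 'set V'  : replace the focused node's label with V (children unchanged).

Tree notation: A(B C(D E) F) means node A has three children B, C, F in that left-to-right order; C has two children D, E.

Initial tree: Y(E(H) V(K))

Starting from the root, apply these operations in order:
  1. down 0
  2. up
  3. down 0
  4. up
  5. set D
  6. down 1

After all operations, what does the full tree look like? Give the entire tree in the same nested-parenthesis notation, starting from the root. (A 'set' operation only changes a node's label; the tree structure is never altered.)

Step 1 (down 0): focus=E path=0 depth=1 children=['H'] left=[] right=['V'] parent=Y
Step 2 (up): focus=Y path=root depth=0 children=['E', 'V'] (at root)
Step 3 (down 0): focus=E path=0 depth=1 children=['H'] left=[] right=['V'] parent=Y
Step 4 (up): focus=Y path=root depth=0 children=['E', 'V'] (at root)
Step 5 (set D): focus=D path=root depth=0 children=['E', 'V'] (at root)
Step 6 (down 1): focus=V path=1 depth=1 children=['K'] left=['E'] right=[] parent=D

Answer: D(E(H) V(K))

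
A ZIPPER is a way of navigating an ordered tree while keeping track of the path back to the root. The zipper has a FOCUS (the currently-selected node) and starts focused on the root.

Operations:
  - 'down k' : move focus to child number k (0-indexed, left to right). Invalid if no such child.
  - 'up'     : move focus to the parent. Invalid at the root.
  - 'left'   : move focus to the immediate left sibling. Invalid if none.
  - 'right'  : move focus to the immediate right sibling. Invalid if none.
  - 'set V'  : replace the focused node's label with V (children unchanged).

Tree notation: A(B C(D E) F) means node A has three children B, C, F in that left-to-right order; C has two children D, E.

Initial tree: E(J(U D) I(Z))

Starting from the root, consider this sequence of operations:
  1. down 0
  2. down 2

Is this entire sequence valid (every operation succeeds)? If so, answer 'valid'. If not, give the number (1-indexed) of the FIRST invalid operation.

Answer: 2

Derivation:
Step 1 (down 0): focus=J path=0 depth=1 children=['U', 'D'] left=[] right=['I'] parent=E
Step 2 (down 2): INVALID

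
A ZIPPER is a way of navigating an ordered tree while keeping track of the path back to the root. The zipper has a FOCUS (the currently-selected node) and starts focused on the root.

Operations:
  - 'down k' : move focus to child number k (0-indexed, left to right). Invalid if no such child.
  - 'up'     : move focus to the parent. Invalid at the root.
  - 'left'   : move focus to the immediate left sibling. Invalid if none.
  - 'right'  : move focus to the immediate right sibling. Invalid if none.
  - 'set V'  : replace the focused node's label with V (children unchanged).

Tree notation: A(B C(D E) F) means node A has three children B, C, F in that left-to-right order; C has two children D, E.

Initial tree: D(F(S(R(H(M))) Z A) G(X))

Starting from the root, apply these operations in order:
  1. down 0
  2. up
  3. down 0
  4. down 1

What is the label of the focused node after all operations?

Step 1 (down 0): focus=F path=0 depth=1 children=['S', 'Z', 'A'] left=[] right=['G'] parent=D
Step 2 (up): focus=D path=root depth=0 children=['F', 'G'] (at root)
Step 3 (down 0): focus=F path=0 depth=1 children=['S', 'Z', 'A'] left=[] right=['G'] parent=D
Step 4 (down 1): focus=Z path=0/1 depth=2 children=[] left=['S'] right=['A'] parent=F

Answer: Z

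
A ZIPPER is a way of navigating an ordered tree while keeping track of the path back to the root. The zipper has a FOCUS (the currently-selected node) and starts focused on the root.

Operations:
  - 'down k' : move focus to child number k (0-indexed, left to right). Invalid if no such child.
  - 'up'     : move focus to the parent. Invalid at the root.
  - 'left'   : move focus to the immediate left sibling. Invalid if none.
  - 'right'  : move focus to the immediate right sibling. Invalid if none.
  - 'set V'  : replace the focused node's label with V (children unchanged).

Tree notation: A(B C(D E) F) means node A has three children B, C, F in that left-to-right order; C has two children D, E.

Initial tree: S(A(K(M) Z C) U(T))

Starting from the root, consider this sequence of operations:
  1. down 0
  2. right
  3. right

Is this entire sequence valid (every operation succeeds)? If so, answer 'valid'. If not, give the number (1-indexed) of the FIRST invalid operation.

Answer: 3

Derivation:
Step 1 (down 0): focus=A path=0 depth=1 children=['K', 'Z', 'C'] left=[] right=['U'] parent=S
Step 2 (right): focus=U path=1 depth=1 children=['T'] left=['A'] right=[] parent=S
Step 3 (right): INVALID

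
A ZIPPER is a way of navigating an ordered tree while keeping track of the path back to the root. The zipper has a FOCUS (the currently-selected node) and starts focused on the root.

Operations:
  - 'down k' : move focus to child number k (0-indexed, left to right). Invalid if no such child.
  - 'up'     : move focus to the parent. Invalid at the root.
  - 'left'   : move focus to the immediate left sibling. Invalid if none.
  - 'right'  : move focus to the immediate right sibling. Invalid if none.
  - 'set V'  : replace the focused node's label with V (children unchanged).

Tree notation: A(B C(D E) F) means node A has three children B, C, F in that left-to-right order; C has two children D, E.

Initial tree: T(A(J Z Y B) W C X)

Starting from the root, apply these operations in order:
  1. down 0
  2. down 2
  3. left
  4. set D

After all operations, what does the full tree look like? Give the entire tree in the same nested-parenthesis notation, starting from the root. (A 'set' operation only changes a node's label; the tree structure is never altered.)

Answer: T(A(J D Y B) W C X)

Derivation:
Step 1 (down 0): focus=A path=0 depth=1 children=['J', 'Z', 'Y', 'B'] left=[] right=['W', 'C', 'X'] parent=T
Step 2 (down 2): focus=Y path=0/2 depth=2 children=[] left=['J', 'Z'] right=['B'] parent=A
Step 3 (left): focus=Z path=0/1 depth=2 children=[] left=['J'] right=['Y', 'B'] parent=A
Step 4 (set D): focus=D path=0/1 depth=2 children=[] left=['J'] right=['Y', 'B'] parent=A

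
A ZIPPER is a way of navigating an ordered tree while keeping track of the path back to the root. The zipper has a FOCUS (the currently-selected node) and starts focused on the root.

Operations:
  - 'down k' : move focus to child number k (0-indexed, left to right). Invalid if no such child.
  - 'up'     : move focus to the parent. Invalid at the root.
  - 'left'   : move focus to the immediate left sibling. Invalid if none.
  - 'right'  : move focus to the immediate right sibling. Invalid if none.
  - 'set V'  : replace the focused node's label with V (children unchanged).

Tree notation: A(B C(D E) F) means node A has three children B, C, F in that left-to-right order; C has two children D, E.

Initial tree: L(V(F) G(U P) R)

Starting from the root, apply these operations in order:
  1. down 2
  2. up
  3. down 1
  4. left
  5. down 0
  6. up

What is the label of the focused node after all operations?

Step 1 (down 2): focus=R path=2 depth=1 children=[] left=['V', 'G'] right=[] parent=L
Step 2 (up): focus=L path=root depth=0 children=['V', 'G', 'R'] (at root)
Step 3 (down 1): focus=G path=1 depth=1 children=['U', 'P'] left=['V'] right=['R'] parent=L
Step 4 (left): focus=V path=0 depth=1 children=['F'] left=[] right=['G', 'R'] parent=L
Step 5 (down 0): focus=F path=0/0 depth=2 children=[] left=[] right=[] parent=V
Step 6 (up): focus=V path=0 depth=1 children=['F'] left=[] right=['G', 'R'] parent=L

Answer: V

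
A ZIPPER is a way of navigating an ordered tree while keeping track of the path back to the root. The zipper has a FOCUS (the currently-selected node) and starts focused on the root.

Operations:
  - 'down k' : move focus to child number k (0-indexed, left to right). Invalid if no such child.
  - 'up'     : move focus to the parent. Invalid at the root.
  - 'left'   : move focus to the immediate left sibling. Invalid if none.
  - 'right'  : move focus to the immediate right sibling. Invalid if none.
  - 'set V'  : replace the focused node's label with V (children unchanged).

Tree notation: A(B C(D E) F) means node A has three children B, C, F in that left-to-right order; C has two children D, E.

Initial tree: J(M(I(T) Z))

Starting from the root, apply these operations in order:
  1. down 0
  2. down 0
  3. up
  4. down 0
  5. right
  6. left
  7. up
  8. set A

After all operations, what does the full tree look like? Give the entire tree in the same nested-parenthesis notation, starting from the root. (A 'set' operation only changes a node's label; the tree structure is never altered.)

Answer: J(A(I(T) Z))

Derivation:
Step 1 (down 0): focus=M path=0 depth=1 children=['I', 'Z'] left=[] right=[] parent=J
Step 2 (down 0): focus=I path=0/0 depth=2 children=['T'] left=[] right=['Z'] parent=M
Step 3 (up): focus=M path=0 depth=1 children=['I', 'Z'] left=[] right=[] parent=J
Step 4 (down 0): focus=I path=0/0 depth=2 children=['T'] left=[] right=['Z'] parent=M
Step 5 (right): focus=Z path=0/1 depth=2 children=[] left=['I'] right=[] parent=M
Step 6 (left): focus=I path=0/0 depth=2 children=['T'] left=[] right=['Z'] parent=M
Step 7 (up): focus=M path=0 depth=1 children=['I', 'Z'] left=[] right=[] parent=J
Step 8 (set A): focus=A path=0 depth=1 children=['I', 'Z'] left=[] right=[] parent=J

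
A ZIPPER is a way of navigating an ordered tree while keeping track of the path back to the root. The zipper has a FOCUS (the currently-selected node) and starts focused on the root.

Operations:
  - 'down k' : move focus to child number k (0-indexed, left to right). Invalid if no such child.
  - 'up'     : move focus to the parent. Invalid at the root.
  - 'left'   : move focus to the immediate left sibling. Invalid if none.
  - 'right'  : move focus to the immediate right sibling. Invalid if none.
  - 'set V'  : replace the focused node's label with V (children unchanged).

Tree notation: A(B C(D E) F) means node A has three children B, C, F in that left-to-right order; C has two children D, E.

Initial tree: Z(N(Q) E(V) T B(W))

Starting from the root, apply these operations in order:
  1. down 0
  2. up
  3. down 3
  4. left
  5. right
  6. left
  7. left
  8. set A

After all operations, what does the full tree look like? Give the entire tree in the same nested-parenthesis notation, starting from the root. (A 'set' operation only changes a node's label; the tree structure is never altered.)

Answer: Z(N(Q) A(V) T B(W))

Derivation:
Step 1 (down 0): focus=N path=0 depth=1 children=['Q'] left=[] right=['E', 'T', 'B'] parent=Z
Step 2 (up): focus=Z path=root depth=0 children=['N', 'E', 'T', 'B'] (at root)
Step 3 (down 3): focus=B path=3 depth=1 children=['W'] left=['N', 'E', 'T'] right=[] parent=Z
Step 4 (left): focus=T path=2 depth=1 children=[] left=['N', 'E'] right=['B'] parent=Z
Step 5 (right): focus=B path=3 depth=1 children=['W'] left=['N', 'E', 'T'] right=[] parent=Z
Step 6 (left): focus=T path=2 depth=1 children=[] left=['N', 'E'] right=['B'] parent=Z
Step 7 (left): focus=E path=1 depth=1 children=['V'] left=['N'] right=['T', 'B'] parent=Z
Step 8 (set A): focus=A path=1 depth=1 children=['V'] left=['N'] right=['T', 'B'] parent=Z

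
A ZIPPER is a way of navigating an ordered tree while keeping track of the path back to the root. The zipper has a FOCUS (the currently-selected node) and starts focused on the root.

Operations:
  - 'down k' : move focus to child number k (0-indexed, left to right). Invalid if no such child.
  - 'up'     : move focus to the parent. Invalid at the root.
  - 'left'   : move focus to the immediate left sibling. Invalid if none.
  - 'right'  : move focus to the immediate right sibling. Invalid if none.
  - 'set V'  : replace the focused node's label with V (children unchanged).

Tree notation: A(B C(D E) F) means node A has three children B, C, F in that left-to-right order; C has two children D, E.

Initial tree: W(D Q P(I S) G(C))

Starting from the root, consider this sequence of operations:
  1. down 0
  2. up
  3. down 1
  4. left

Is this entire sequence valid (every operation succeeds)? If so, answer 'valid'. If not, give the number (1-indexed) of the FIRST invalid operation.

Step 1 (down 0): focus=D path=0 depth=1 children=[] left=[] right=['Q', 'P', 'G'] parent=W
Step 2 (up): focus=W path=root depth=0 children=['D', 'Q', 'P', 'G'] (at root)
Step 3 (down 1): focus=Q path=1 depth=1 children=[] left=['D'] right=['P', 'G'] parent=W
Step 4 (left): focus=D path=0 depth=1 children=[] left=[] right=['Q', 'P', 'G'] parent=W

Answer: valid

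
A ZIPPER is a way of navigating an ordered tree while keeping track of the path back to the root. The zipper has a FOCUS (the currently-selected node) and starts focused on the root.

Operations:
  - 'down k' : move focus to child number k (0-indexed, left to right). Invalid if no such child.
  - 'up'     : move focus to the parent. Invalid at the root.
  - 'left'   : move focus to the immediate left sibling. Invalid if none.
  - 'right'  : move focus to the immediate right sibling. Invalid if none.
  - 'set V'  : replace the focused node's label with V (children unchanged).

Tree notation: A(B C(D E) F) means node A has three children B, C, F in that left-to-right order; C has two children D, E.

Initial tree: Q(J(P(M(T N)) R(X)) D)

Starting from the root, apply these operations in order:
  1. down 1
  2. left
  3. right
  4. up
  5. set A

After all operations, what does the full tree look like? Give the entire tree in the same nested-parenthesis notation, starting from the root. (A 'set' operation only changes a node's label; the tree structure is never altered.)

Answer: A(J(P(M(T N)) R(X)) D)

Derivation:
Step 1 (down 1): focus=D path=1 depth=1 children=[] left=['J'] right=[] parent=Q
Step 2 (left): focus=J path=0 depth=1 children=['P', 'R'] left=[] right=['D'] parent=Q
Step 3 (right): focus=D path=1 depth=1 children=[] left=['J'] right=[] parent=Q
Step 4 (up): focus=Q path=root depth=0 children=['J', 'D'] (at root)
Step 5 (set A): focus=A path=root depth=0 children=['J', 'D'] (at root)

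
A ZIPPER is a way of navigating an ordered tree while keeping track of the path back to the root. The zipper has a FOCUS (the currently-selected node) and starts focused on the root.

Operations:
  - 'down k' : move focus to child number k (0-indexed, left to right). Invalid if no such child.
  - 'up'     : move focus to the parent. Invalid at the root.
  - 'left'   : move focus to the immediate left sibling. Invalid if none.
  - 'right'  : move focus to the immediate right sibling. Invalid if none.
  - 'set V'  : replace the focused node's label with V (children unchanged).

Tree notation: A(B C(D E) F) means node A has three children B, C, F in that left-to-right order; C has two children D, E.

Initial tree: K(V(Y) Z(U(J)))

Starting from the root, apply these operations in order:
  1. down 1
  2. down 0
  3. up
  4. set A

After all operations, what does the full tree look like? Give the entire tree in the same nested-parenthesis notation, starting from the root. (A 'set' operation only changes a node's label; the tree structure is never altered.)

Answer: K(V(Y) A(U(J)))

Derivation:
Step 1 (down 1): focus=Z path=1 depth=1 children=['U'] left=['V'] right=[] parent=K
Step 2 (down 0): focus=U path=1/0 depth=2 children=['J'] left=[] right=[] parent=Z
Step 3 (up): focus=Z path=1 depth=1 children=['U'] left=['V'] right=[] parent=K
Step 4 (set A): focus=A path=1 depth=1 children=['U'] left=['V'] right=[] parent=K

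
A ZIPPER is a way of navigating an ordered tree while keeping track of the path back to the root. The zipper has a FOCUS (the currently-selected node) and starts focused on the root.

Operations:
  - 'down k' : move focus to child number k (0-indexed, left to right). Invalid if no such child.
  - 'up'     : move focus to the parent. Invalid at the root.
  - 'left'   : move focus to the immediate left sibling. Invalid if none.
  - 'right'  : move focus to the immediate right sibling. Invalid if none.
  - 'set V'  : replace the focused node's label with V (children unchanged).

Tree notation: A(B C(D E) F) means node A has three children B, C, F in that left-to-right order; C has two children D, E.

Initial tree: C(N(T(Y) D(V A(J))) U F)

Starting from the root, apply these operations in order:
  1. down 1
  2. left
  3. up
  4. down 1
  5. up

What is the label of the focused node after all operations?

Step 1 (down 1): focus=U path=1 depth=1 children=[] left=['N'] right=['F'] parent=C
Step 2 (left): focus=N path=0 depth=1 children=['T', 'D'] left=[] right=['U', 'F'] parent=C
Step 3 (up): focus=C path=root depth=0 children=['N', 'U', 'F'] (at root)
Step 4 (down 1): focus=U path=1 depth=1 children=[] left=['N'] right=['F'] parent=C
Step 5 (up): focus=C path=root depth=0 children=['N', 'U', 'F'] (at root)

Answer: C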